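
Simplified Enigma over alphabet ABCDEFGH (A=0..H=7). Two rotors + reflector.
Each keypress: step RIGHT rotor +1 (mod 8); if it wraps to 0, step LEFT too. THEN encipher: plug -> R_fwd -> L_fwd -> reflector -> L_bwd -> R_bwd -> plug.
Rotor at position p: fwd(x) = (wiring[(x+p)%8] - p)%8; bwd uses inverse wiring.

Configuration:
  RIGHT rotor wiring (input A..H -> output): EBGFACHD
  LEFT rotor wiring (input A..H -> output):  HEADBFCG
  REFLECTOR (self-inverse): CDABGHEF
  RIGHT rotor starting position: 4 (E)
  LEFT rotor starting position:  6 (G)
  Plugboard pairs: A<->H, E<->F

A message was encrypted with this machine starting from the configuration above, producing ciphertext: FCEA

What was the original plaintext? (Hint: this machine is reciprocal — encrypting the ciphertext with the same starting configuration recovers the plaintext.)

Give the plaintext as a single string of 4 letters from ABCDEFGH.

Answer: EGHG

Derivation:
Char 1 ('F'): step: R->5, L=6; F->plug->E->R->E->L->C->refl->A->L'->B->R'->F->plug->E
Char 2 ('C'): step: R->6, L=6; C->plug->C->R->G->L->D->refl->B->L'->C->R'->G->plug->G
Char 3 ('E'): step: R->7, L=6; E->plug->F->R->B->L->A->refl->C->L'->E->R'->A->plug->H
Char 4 ('A'): step: R->0, L->7 (L advanced); A->plug->H->R->D->L->B->refl->D->L'->H->R'->G->plug->G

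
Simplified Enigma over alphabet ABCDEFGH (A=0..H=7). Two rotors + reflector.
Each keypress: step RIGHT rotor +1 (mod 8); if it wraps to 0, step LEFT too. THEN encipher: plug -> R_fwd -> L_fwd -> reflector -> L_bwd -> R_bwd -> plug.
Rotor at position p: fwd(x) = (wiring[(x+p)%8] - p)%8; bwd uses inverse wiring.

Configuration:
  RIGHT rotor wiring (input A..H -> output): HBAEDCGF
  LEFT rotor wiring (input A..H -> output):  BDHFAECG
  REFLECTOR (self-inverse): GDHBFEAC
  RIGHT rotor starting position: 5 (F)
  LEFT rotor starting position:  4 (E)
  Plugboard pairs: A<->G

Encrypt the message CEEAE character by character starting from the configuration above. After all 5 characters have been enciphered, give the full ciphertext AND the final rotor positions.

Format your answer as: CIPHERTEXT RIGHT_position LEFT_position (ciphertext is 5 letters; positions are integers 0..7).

Answer: EABHG 2 5

Derivation:
Char 1 ('C'): step: R->6, L=4; C->plug->C->R->B->L->A->refl->G->L'->C->R'->E->plug->E
Char 2 ('E'): step: R->7, L=4; E->plug->E->R->F->L->H->refl->C->L'->D->R'->G->plug->A
Char 3 ('E'): step: R->0, L->5 (L advanced); E->plug->E->R->D->L->E->refl->F->L'->B->R'->B->plug->B
Char 4 ('A'): step: R->1, L=5; A->plug->G->R->E->L->G->refl->A->L'->G->R'->H->plug->H
Char 5 ('E'): step: R->2, L=5; E->plug->E->R->E->L->G->refl->A->L'->G->R'->A->plug->G
Final: ciphertext=EABHG, RIGHT=2, LEFT=5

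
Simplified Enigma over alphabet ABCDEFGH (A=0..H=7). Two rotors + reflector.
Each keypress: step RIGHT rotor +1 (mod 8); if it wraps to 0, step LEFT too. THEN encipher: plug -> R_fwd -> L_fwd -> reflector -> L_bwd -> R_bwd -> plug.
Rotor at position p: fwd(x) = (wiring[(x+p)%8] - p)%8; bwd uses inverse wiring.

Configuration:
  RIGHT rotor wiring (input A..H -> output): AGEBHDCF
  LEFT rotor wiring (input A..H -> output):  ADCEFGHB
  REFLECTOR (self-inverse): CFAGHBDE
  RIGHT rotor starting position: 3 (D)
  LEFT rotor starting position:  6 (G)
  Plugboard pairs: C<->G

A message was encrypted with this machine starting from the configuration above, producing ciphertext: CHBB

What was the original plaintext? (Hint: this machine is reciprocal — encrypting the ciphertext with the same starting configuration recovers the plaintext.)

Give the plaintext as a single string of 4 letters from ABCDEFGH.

Char 1 ('C'): step: R->4, L=6; C->plug->G->R->A->L->B->refl->F->L'->D->R'->A->plug->A
Char 2 ('H'): step: R->5, L=6; H->plug->H->R->C->L->C->refl->A->L'->H->R'->F->plug->F
Char 3 ('B'): step: R->6, L=6; B->plug->B->R->H->L->A->refl->C->L'->C->R'->C->plug->G
Char 4 ('B'): step: R->7, L=6; B->plug->B->R->B->L->D->refl->G->L'->F->R'->D->plug->D

Answer: AFGD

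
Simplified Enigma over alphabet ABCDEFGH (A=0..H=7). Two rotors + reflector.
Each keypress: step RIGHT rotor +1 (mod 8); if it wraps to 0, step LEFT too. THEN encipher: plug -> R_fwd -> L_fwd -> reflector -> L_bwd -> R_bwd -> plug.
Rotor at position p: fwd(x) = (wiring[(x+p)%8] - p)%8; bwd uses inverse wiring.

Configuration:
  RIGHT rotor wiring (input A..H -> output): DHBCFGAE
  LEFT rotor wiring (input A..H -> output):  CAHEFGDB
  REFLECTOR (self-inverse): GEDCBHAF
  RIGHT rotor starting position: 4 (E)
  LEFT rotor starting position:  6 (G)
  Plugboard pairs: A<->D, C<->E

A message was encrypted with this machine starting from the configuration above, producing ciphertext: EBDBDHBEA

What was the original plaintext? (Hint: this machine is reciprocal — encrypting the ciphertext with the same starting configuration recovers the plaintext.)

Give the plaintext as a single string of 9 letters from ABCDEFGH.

Answer: GHGAAEDHF

Derivation:
Char 1 ('E'): step: R->5, L=6; E->plug->C->R->H->L->A->refl->G->L'->F->R'->G->plug->G
Char 2 ('B'): step: R->6, L=6; B->plug->B->R->G->L->H->refl->F->L'->A->R'->H->plug->H
Char 3 ('D'): step: R->7, L=6; D->plug->A->R->F->L->G->refl->A->L'->H->R'->G->plug->G
Char 4 ('B'): step: R->0, L->7 (L advanced); B->plug->B->R->H->L->E->refl->B->L'->C->R'->D->plug->A
Char 5 ('D'): step: R->1, L=7; D->plug->A->R->G->L->H->refl->F->L'->E->R'->D->plug->A
Char 6 ('H'): step: R->2, L=7; H->plug->H->R->F->L->G->refl->A->L'->D->R'->C->plug->E
Char 7 ('B'): step: R->3, L=7; B->plug->B->R->C->L->B->refl->E->L'->H->R'->A->plug->D
Char 8 ('E'): step: R->4, L=7; E->plug->C->R->E->L->F->refl->H->L'->G->R'->H->plug->H
Char 9 ('A'): step: R->5, L=7; A->plug->D->R->G->L->H->refl->F->L'->E->R'->F->plug->F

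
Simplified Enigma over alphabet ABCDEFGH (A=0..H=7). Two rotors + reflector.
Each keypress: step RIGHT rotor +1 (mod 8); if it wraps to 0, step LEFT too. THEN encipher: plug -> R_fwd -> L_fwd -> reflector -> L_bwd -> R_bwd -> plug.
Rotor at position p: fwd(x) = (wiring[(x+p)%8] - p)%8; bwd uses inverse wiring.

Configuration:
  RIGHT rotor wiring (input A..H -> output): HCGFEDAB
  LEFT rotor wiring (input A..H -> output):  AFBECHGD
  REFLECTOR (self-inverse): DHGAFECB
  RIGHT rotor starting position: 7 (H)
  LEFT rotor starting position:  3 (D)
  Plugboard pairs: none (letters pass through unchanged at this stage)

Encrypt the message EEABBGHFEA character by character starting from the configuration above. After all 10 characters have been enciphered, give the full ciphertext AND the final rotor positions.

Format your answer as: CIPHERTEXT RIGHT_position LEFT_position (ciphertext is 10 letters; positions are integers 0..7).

Char 1 ('E'): step: R->0, L->4 (L advanced); E->plug->E->R->E->L->E->refl->F->L'->G->R'->C->plug->C
Char 2 ('E'): step: R->1, L=4; E->plug->E->R->C->L->C->refl->G->L'->A->R'->G->plug->G
Char 3 ('A'): step: R->2, L=4; A->plug->A->R->E->L->E->refl->F->L'->G->R'->E->plug->E
Char 4 ('B'): step: R->3, L=4; B->plug->B->R->B->L->D->refl->A->L'->H->R'->G->plug->G
Char 5 ('B'): step: R->4, L=4; B->plug->B->R->H->L->A->refl->D->L'->B->R'->H->plug->H
Char 6 ('G'): step: R->5, L=4; G->plug->G->R->A->L->G->refl->C->L'->C->R'->D->plug->D
Char 7 ('H'): step: R->6, L=4; H->plug->H->R->F->L->B->refl->H->L'->D->R'->B->plug->B
Char 8 ('F'): step: R->7, L=4; F->plug->F->R->F->L->B->refl->H->L'->D->R'->C->plug->C
Char 9 ('E'): step: R->0, L->5 (L advanced); E->plug->E->R->E->L->A->refl->D->L'->D->R'->F->plug->F
Char 10 ('A'): step: R->1, L=5; A->plug->A->R->B->L->B->refl->H->L'->G->R'->H->plug->H
Final: ciphertext=CGEGHDBCFH, RIGHT=1, LEFT=5

Answer: CGEGHDBCFH 1 5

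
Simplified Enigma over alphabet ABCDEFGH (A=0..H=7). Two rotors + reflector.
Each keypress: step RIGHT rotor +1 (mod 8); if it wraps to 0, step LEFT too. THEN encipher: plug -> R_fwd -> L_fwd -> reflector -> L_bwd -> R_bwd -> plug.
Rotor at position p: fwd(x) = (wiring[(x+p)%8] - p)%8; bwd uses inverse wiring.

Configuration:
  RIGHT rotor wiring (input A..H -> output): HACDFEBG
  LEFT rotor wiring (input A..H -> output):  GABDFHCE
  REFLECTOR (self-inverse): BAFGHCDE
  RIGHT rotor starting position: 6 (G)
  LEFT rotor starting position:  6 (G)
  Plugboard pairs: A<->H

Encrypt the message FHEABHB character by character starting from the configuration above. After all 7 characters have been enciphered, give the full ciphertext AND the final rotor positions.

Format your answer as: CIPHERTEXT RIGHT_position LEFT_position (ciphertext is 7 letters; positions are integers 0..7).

Answer: BEFDDFC 5 7

Derivation:
Char 1 ('F'): step: R->7, L=6; F->plug->F->R->G->L->H->refl->E->L'->A->R'->B->plug->B
Char 2 ('H'): step: R->0, L->7 (L advanced); H->plug->A->R->H->L->D->refl->G->L'->F->R'->E->plug->E
Char 3 ('E'): step: R->1, L=7; E->plug->E->R->D->L->C->refl->F->L'->A->R'->F->plug->F
Char 4 ('A'): step: R->2, L=7; A->plug->H->R->G->L->A->refl->B->L'->C->R'->D->plug->D
Char 5 ('B'): step: R->3, L=7; B->plug->B->R->C->L->B->refl->A->L'->G->R'->D->plug->D
Char 6 ('H'): step: R->4, L=7; H->plug->A->R->B->L->H->refl->E->L'->E->R'->F->plug->F
Char 7 ('B'): step: R->5, L=7; B->plug->B->R->E->L->E->refl->H->L'->B->R'->C->plug->C
Final: ciphertext=BEFDDFC, RIGHT=5, LEFT=7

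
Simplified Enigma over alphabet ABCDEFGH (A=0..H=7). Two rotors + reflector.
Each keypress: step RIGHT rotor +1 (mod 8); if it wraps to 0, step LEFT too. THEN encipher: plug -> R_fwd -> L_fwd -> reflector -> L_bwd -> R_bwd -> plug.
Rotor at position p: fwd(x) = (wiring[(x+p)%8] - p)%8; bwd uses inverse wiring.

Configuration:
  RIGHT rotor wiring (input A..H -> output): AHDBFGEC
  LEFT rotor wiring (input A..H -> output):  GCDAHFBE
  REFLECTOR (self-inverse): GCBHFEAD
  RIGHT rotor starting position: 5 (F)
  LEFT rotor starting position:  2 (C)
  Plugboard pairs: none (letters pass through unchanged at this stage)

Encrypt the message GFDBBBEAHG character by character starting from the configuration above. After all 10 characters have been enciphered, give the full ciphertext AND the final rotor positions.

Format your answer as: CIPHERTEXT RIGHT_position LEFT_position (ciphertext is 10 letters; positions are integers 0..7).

Answer: DEADCGBHDA 7 3

Derivation:
Char 1 ('G'): step: R->6, L=2; G->plug->G->R->H->L->A->refl->G->L'->B->R'->D->plug->D
Char 2 ('F'): step: R->7, L=2; F->plug->F->R->G->L->E->refl->F->L'->C->R'->E->plug->E
Char 3 ('D'): step: R->0, L->3 (L advanced); D->plug->D->R->B->L->E->refl->F->L'->A->R'->A->plug->A
Char 4 ('B'): step: R->1, L=3; B->plug->B->R->C->L->C->refl->B->L'->E->R'->D->plug->D
Char 5 ('B'): step: R->2, L=3; B->plug->B->R->H->L->A->refl->G->L'->D->R'->C->plug->C
Char 6 ('B'): step: R->3, L=3; B->plug->B->R->C->L->C->refl->B->L'->E->R'->G->plug->G
Char 7 ('E'): step: R->4, L=3; E->plug->E->R->E->L->B->refl->C->L'->C->R'->B->plug->B
Char 8 ('A'): step: R->5, L=3; A->plug->A->R->B->L->E->refl->F->L'->A->R'->H->plug->H
Char 9 ('H'): step: R->6, L=3; H->plug->H->R->A->L->F->refl->E->L'->B->R'->D->plug->D
Char 10 ('G'): step: R->7, L=3; G->plug->G->R->H->L->A->refl->G->L'->D->R'->A->plug->A
Final: ciphertext=DEADCGBHDA, RIGHT=7, LEFT=3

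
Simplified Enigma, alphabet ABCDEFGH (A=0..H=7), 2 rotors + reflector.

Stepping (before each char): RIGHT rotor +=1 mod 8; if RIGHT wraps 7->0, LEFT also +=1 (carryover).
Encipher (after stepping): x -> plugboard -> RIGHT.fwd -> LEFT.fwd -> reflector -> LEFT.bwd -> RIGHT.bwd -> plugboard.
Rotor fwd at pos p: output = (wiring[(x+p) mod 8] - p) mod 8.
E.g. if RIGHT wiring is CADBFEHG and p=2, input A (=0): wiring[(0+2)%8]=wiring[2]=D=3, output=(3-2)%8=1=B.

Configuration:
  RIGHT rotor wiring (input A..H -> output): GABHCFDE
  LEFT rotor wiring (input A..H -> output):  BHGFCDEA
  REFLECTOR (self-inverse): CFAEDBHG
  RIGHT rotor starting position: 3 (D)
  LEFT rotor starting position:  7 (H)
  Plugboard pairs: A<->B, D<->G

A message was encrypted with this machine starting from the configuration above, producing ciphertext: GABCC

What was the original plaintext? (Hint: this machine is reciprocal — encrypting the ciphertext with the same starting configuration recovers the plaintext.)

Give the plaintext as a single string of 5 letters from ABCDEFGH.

Answer: CHAGE

Derivation:
Char 1 ('G'): step: R->4, L=7; G->plug->D->R->A->L->B->refl->F->L'->H->R'->C->plug->C
Char 2 ('A'): step: R->5, L=7; A->plug->B->R->G->L->E->refl->D->L'->F->R'->H->plug->H
Char 3 ('B'): step: R->6, L=7; B->plug->A->R->F->L->D->refl->E->L'->G->R'->B->plug->A
Char 4 ('C'): step: R->7, L=7; C->plug->C->R->B->L->C->refl->A->L'->C->R'->D->plug->G
Char 5 ('C'): step: R->0, L->0 (L advanced); C->plug->C->R->B->L->H->refl->G->L'->C->R'->E->plug->E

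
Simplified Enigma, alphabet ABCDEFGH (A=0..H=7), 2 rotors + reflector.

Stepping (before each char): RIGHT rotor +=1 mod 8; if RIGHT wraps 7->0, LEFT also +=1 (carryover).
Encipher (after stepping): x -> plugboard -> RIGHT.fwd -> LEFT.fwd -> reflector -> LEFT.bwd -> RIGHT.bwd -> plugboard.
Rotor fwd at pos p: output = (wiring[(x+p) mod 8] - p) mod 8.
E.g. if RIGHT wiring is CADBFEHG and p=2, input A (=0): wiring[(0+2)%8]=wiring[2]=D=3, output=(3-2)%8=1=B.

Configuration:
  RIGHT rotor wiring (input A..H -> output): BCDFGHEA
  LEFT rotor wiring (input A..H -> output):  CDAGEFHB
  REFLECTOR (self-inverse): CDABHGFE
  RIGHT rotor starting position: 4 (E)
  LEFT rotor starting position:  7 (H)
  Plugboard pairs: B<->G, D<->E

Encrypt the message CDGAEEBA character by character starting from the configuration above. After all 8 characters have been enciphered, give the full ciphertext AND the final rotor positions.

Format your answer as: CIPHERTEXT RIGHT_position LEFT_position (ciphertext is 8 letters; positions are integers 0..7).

Answer: HAEFFGEC 4 0

Derivation:
Char 1 ('C'): step: R->5, L=7; C->plug->C->R->D->L->B->refl->D->L'->B->R'->H->plug->H
Char 2 ('D'): step: R->6, L=7; D->plug->E->R->F->L->F->refl->G->L'->G->R'->A->plug->A
Char 3 ('G'): step: R->7, L=7; G->plug->B->R->C->L->E->refl->H->L'->E->R'->D->plug->E
Char 4 ('A'): step: R->0, L->0 (L advanced); A->plug->A->R->B->L->D->refl->B->L'->H->R'->F->plug->F
Char 5 ('E'): step: R->1, L=0; E->plug->D->R->F->L->F->refl->G->L'->D->R'->F->plug->F
Char 6 ('E'): step: R->2, L=0; E->plug->D->R->F->L->F->refl->G->L'->D->R'->B->plug->G
Char 7 ('B'): step: R->3, L=0; B->plug->G->R->H->L->B->refl->D->L'->B->R'->D->plug->E
Char 8 ('A'): step: R->4, L=0; A->plug->A->R->C->L->A->refl->C->L'->A->R'->C->plug->C
Final: ciphertext=HAEFFGEC, RIGHT=4, LEFT=0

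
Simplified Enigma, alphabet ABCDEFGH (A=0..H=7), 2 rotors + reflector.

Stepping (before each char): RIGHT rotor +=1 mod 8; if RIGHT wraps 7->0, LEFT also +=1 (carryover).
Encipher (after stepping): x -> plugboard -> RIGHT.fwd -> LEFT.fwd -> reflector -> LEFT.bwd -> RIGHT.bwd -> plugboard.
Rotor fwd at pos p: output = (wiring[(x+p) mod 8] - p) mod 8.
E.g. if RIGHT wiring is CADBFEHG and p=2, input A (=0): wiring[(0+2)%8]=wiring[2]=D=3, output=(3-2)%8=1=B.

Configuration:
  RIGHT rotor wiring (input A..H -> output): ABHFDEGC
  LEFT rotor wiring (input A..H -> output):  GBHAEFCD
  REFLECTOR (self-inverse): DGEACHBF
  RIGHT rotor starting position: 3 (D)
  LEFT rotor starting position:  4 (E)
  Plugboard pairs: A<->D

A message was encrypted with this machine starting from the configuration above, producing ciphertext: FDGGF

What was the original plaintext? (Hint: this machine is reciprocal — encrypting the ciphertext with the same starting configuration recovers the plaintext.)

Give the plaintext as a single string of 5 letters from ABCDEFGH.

Char 1 ('F'): step: R->4, L=4; F->plug->F->R->F->L->F->refl->H->L'->D->R'->G->plug->G
Char 2 ('D'): step: R->5, L=4; D->plug->A->R->H->L->E->refl->C->L'->E->R'->E->plug->E
Char 3 ('G'): step: R->6, L=4; G->plug->G->R->F->L->F->refl->H->L'->D->R'->D->plug->A
Char 4 ('G'): step: R->7, L=4; G->plug->G->R->F->L->F->refl->H->L'->D->R'->A->plug->D
Char 5 ('F'): step: R->0, L->5 (L advanced); F->plug->F->R->E->L->E->refl->C->L'->F->R'->D->plug->A

Answer: GEADA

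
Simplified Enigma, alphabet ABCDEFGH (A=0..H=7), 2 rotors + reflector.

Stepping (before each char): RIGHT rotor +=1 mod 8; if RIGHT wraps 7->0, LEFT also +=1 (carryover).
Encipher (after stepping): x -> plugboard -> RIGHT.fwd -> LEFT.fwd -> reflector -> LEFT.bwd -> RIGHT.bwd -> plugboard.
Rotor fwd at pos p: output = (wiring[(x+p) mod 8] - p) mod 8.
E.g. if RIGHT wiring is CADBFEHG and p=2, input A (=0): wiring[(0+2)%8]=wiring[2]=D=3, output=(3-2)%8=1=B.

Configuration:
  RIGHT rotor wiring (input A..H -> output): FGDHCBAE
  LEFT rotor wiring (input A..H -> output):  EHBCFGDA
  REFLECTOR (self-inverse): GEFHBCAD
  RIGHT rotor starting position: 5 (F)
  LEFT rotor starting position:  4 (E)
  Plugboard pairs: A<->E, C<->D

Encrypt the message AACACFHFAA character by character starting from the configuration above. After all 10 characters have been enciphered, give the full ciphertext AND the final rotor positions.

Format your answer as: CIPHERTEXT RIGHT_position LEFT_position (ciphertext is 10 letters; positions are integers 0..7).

Char 1 ('A'): step: R->6, L=4; A->plug->E->R->F->L->D->refl->H->L'->C->R'->A->plug->E
Char 2 ('A'): step: R->7, L=4; A->plug->E->R->A->L->B->refl->E->L'->D->R'->F->plug->F
Char 3 ('C'): step: R->0, L->5 (L advanced); C->plug->D->R->H->L->A->refl->G->L'->B->R'->F->plug->F
Char 4 ('A'): step: R->1, L=5; A->plug->E->R->A->L->B->refl->E->L'->F->R'->A->plug->E
Char 5 ('C'): step: R->2, L=5; C->plug->D->R->H->L->A->refl->G->L'->B->R'->A->plug->E
Char 6 ('F'): step: R->3, L=5; F->plug->F->R->C->L->D->refl->H->L'->D->R'->G->plug->G
Char 7 ('H'): step: R->4, L=5; H->plug->H->R->D->L->H->refl->D->L'->C->R'->F->plug->F
Char 8 ('F'): step: R->5, L=5; F->plug->F->R->G->L->F->refl->C->L'->E->R'->A->plug->E
Char 9 ('A'): step: R->6, L=5; A->plug->E->R->F->L->E->refl->B->L'->A->R'->D->plug->C
Char 10 ('A'): step: R->7, L=5; A->plug->E->R->A->L->B->refl->E->L'->F->R'->A->plug->E
Final: ciphertext=EFFEEGFECE, RIGHT=7, LEFT=5

Answer: EFFEEGFECE 7 5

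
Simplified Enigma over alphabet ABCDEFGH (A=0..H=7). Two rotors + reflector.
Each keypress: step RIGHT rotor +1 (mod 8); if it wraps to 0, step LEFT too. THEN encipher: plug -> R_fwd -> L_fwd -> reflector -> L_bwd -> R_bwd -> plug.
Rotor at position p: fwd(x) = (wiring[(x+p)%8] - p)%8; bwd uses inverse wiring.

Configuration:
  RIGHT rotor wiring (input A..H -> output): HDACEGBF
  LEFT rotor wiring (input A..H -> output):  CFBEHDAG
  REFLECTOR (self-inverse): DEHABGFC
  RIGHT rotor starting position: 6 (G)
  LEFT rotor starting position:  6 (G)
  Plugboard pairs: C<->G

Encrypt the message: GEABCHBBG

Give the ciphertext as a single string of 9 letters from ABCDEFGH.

Char 1 ('G'): step: R->7, L=6; G->plug->C->R->E->L->D->refl->A->L'->B->R'->D->plug->D
Char 2 ('E'): step: R->0, L->7 (L advanced); E->plug->E->R->E->L->F->refl->G->L'->C->R'->D->plug->D
Char 3 ('A'): step: R->1, L=7; A->plug->A->R->C->L->G->refl->F->L'->E->R'->G->plug->C
Char 4 ('B'): step: R->2, L=7; B->plug->B->R->A->L->H->refl->C->L'->D->R'->F->plug->F
Char 5 ('C'): step: R->3, L=7; C->plug->G->R->A->L->H->refl->C->L'->D->R'->C->plug->G
Char 6 ('H'): step: R->4, L=7; H->plug->H->R->G->L->E->refl->B->L'->H->R'->F->plug->F
Char 7 ('B'): step: R->5, L=7; B->plug->B->R->E->L->F->refl->G->L'->C->R'->D->plug->D
Char 8 ('B'): step: R->6, L=7; B->plug->B->R->H->L->B->refl->E->L'->G->R'->G->plug->C
Char 9 ('G'): step: R->7, L=7; G->plug->C->R->E->L->F->refl->G->L'->C->R'->H->plug->H

Answer: DDCFGFDCH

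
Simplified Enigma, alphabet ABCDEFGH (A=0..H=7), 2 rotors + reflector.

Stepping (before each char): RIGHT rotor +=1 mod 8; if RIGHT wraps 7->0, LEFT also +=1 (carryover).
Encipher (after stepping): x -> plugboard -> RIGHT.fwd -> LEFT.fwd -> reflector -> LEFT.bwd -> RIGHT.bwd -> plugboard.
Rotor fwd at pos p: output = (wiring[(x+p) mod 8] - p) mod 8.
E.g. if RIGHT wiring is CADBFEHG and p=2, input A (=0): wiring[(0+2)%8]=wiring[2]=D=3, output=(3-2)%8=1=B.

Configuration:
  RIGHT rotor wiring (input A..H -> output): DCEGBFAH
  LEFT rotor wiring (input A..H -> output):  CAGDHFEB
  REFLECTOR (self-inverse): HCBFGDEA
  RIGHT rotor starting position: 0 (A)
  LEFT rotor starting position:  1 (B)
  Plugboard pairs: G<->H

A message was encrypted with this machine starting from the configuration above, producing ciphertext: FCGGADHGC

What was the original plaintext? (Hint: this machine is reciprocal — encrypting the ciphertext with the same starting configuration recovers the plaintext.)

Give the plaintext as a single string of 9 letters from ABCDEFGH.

Char 1 ('F'): step: R->1, L=1; F->plug->F->R->H->L->B->refl->C->L'->C->R'->H->plug->G
Char 2 ('C'): step: R->2, L=1; C->plug->C->R->H->L->B->refl->C->L'->C->R'->A->plug->A
Char 3 ('G'): step: R->3, L=1; G->plug->H->R->B->L->F->refl->D->L'->F->R'->D->plug->D
Char 4 ('G'): step: R->4, L=1; G->plug->H->R->C->L->C->refl->B->L'->H->R'->E->plug->E
Char 5 ('A'): step: R->5, L=1; A->plug->A->R->A->L->H->refl->A->L'->G->R'->D->plug->D
Char 6 ('D'): step: R->6, L=1; D->plug->D->R->E->L->E->refl->G->L'->D->R'->G->plug->H
Char 7 ('H'): step: R->7, L=1; H->plug->G->R->G->L->A->refl->H->L'->A->R'->A->plug->A
Char 8 ('G'): step: R->0, L->2 (L advanced); G->plug->H->R->H->L->G->refl->E->L'->A->R'->G->plug->H
Char 9 ('C'): step: R->1, L=2; C->plug->C->R->F->L->H->refl->A->L'->G->R'->G->plug->H

Answer: GADEDHAHH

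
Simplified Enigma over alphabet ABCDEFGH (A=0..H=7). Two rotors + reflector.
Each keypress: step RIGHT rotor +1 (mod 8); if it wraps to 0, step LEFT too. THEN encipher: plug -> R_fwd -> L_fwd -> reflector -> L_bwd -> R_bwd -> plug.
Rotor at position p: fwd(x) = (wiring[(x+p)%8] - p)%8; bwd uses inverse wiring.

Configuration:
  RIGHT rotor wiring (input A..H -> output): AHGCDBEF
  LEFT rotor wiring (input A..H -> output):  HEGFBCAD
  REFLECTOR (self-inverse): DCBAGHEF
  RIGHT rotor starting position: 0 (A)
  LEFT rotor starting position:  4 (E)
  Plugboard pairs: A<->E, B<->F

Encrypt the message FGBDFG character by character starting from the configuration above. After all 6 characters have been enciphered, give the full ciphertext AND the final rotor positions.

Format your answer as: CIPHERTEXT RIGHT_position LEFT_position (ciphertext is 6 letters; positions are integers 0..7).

Answer: GDGGHB 6 4

Derivation:
Char 1 ('F'): step: R->1, L=4; F->plug->B->R->F->L->A->refl->D->L'->E->R'->G->plug->G
Char 2 ('G'): step: R->2, L=4; G->plug->G->R->G->L->C->refl->B->L'->H->R'->D->plug->D
Char 3 ('B'): step: R->3, L=4; B->plug->F->R->F->L->A->refl->D->L'->E->R'->G->plug->G
Char 4 ('D'): step: R->4, L=4; D->plug->D->R->B->L->G->refl->E->L'->C->R'->G->plug->G
Char 5 ('F'): step: R->5, L=4; F->plug->B->R->H->L->B->refl->C->L'->G->R'->H->plug->H
Char 6 ('G'): step: R->6, L=4; G->plug->G->R->F->L->A->refl->D->L'->E->R'->F->plug->B
Final: ciphertext=GDGGHB, RIGHT=6, LEFT=4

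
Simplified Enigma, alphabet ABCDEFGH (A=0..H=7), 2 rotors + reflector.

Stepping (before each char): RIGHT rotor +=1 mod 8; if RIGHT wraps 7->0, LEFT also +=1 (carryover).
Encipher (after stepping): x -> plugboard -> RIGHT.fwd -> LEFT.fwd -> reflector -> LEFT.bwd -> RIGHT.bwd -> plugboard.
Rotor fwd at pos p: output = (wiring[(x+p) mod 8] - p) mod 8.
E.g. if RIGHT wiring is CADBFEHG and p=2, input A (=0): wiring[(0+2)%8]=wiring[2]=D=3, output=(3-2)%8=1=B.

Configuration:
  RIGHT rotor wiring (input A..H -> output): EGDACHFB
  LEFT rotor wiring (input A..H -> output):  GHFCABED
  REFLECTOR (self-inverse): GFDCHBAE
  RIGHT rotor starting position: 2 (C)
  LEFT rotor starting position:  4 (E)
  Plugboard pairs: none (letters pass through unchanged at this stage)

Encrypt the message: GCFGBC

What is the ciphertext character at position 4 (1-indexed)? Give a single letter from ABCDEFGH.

Char 1 ('G'): step: R->3, L=4; G->plug->G->R->D->L->H->refl->E->L'->A->R'->H->plug->H
Char 2 ('C'): step: R->4, L=4; C->plug->C->R->B->L->F->refl->B->L'->G->R'->A->plug->A
Char 3 ('F'): step: R->5, L=4; F->plug->F->R->G->L->B->refl->F->L'->B->R'->E->plug->E
Char 4 ('G'): step: R->6, L=4; G->plug->G->R->E->L->C->refl->D->L'->F->R'->E->plug->E

E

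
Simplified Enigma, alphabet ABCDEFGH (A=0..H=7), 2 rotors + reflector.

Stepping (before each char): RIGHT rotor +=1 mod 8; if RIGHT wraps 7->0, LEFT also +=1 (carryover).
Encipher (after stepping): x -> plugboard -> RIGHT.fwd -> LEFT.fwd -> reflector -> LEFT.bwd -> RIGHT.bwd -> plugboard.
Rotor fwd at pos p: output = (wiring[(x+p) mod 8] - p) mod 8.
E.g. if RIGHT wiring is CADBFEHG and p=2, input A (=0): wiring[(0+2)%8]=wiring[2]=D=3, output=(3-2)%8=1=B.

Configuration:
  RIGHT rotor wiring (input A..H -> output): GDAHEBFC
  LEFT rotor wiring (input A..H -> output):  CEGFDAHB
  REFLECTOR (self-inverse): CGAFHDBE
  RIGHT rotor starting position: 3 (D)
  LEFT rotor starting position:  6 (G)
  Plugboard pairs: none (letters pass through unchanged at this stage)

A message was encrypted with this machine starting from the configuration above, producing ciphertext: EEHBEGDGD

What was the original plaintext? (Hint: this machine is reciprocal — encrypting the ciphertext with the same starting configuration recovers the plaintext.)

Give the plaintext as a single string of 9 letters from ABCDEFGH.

Answer: BDCCAAFEG

Derivation:
Char 1 ('E'): step: R->4, L=6; E->plug->E->R->C->L->E->refl->H->L'->F->R'->B->plug->B
Char 2 ('E'): step: R->5, L=6; E->plug->E->R->G->L->F->refl->D->L'->B->R'->D->plug->D
Char 3 ('H'): step: R->6, L=6; H->plug->H->R->D->L->G->refl->B->L'->A->R'->C->plug->C
Char 4 ('B'): step: R->7, L=6; B->plug->B->R->H->L->C->refl->A->L'->E->R'->C->plug->C
Char 5 ('E'): step: R->0, L->7 (L advanced); E->plug->E->R->E->L->G->refl->B->L'->G->R'->A->plug->A
Char 6 ('G'): step: R->1, L=7; G->plug->G->R->B->L->D->refl->F->L'->C->R'->A->plug->A
Char 7 ('D'): step: R->2, L=7; D->plug->D->R->H->L->A->refl->C->L'->A->R'->F->plug->F
Char 8 ('G'): step: R->3, L=7; G->plug->G->R->A->L->C->refl->A->L'->H->R'->E->plug->E
Char 9 ('D'): step: R->4, L=7; D->plug->D->R->G->L->B->refl->G->L'->E->R'->G->plug->G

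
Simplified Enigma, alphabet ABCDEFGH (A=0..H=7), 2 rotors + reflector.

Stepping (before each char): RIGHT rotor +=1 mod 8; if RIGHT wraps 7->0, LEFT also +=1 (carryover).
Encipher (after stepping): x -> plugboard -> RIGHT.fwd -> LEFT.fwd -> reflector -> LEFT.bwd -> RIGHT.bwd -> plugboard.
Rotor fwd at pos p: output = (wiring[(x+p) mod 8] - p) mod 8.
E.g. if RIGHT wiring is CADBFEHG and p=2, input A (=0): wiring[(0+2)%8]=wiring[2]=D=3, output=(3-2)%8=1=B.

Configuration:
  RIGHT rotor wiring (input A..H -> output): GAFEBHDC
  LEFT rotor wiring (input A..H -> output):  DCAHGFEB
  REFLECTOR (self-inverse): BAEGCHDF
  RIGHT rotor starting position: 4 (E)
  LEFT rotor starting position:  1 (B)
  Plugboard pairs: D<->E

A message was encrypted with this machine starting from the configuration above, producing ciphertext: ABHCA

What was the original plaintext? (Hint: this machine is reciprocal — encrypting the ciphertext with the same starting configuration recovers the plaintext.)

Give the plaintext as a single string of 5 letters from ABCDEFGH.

Answer: CDBDD

Derivation:
Char 1 ('A'): step: R->5, L=1; A->plug->A->R->C->L->G->refl->D->L'->F->R'->C->plug->C
Char 2 ('B'): step: R->6, L=1; B->plug->B->R->E->L->E->refl->C->L'->H->R'->E->plug->D
Char 3 ('H'): step: R->7, L=1; H->plug->H->R->E->L->E->refl->C->L'->H->R'->B->plug->B
Char 4 ('C'): step: R->0, L->2 (L advanced); C->plug->C->R->F->L->H->refl->F->L'->B->R'->E->plug->D
Char 5 ('A'): step: R->1, L=2; A->plug->A->R->H->L->A->refl->B->L'->G->R'->E->plug->D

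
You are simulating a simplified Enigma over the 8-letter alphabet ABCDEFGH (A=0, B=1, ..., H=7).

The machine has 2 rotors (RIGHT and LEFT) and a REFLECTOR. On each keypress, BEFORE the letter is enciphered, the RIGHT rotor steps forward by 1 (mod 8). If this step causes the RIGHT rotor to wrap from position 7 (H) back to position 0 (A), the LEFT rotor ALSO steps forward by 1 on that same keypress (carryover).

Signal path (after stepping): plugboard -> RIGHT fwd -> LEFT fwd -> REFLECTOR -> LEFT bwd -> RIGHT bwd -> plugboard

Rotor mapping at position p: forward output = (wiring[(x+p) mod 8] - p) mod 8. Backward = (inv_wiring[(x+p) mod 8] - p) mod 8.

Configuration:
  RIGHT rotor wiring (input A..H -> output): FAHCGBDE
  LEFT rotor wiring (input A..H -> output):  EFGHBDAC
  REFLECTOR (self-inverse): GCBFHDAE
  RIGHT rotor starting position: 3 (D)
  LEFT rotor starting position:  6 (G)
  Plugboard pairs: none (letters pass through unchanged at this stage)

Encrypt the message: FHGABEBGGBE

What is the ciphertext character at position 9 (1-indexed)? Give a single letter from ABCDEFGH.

Char 1 ('F'): step: R->4, L=6; F->plug->F->R->E->L->A->refl->G->L'->C->R'->A->plug->A
Char 2 ('H'): step: R->5, L=6; H->plug->H->R->B->L->E->refl->H->L'->D->R'->E->plug->E
Char 3 ('G'): step: R->6, L=6; G->plug->G->R->A->L->C->refl->B->L'->F->R'->A->plug->A
Char 4 ('A'): step: R->7, L=6; A->plug->A->R->F->L->B->refl->C->L'->A->R'->D->plug->D
Char 5 ('B'): step: R->0, L->7 (L advanced); B->plug->B->R->A->L->D->refl->F->L'->B->R'->F->plug->F
Char 6 ('E'): step: R->1, L=7; E->plug->E->R->A->L->D->refl->F->L'->B->R'->C->plug->C
Char 7 ('B'): step: R->2, L=7; B->plug->B->R->A->L->D->refl->F->L'->B->R'->E->plug->E
Char 8 ('G'): step: R->3, L=7; G->plug->G->R->F->L->C->refl->B->L'->H->R'->A->plug->A
Char 9 ('G'): step: R->4, L=7; G->plug->G->R->D->L->H->refl->E->L'->G->R'->H->plug->H

H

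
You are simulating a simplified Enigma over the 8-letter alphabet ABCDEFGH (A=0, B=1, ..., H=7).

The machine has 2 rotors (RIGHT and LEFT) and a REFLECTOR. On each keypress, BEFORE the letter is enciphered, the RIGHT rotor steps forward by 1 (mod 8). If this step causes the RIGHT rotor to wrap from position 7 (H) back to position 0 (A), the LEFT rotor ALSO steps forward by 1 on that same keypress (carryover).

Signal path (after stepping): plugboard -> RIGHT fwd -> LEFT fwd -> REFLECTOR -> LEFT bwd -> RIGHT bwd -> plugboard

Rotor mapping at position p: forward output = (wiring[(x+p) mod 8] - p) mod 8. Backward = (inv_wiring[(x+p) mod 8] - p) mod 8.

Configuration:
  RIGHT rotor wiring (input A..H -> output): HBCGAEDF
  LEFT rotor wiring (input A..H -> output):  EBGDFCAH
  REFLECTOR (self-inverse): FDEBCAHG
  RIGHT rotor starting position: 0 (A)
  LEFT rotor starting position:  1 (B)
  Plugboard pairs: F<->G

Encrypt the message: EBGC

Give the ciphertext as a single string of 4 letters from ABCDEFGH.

Char 1 ('E'): step: R->1, L=1; E->plug->E->R->D->L->E->refl->C->L'->C->R'->F->plug->G
Char 2 ('B'): step: R->2, L=1; B->plug->B->R->E->L->B->refl->D->L'->H->R'->H->plug->H
Char 3 ('G'): step: R->3, L=1; G->plug->F->R->E->L->B->refl->D->L'->H->R'->H->plug->H
Char 4 ('C'): step: R->4, L=1; C->plug->C->R->H->L->D->refl->B->L'->E->R'->A->plug->A

Answer: GHHA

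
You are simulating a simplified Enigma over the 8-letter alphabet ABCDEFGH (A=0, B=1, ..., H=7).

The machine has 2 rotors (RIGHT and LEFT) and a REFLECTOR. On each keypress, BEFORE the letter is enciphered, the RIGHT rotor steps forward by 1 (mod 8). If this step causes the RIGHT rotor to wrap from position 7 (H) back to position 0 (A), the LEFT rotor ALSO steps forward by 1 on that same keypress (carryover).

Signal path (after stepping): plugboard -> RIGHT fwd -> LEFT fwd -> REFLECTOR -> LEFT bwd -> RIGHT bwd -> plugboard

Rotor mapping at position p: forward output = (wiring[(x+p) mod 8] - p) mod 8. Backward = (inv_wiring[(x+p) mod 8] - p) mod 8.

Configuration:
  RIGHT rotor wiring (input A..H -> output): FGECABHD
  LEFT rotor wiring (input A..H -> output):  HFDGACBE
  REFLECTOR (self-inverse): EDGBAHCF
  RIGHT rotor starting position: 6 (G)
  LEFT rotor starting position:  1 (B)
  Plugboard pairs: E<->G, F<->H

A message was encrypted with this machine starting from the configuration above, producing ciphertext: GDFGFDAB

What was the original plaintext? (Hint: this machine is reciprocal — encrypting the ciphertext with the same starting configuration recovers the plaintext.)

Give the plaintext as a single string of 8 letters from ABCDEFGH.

Answer: EAHAEECE

Derivation:
Char 1 ('G'): step: R->7, L=1; G->plug->E->R->D->L->H->refl->F->L'->C->R'->G->plug->E
Char 2 ('D'): step: R->0, L->2 (L advanced); D->plug->D->R->C->L->G->refl->C->L'->F->R'->A->plug->A
Char 3 ('F'): step: R->1, L=2; F->plug->H->R->E->L->H->refl->F->L'->G->R'->F->plug->H
Char 4 ('G'): step: R->2, L=2; G->plug->E->R->F->L->C->refl->G->L'->C->R'->A->plug->A
Char 5 ('F'): step: R->3, L=2; F->plug->H->R->B->L->E->refl->A->L'->D->R'->G->plug->E
Char 6 ('D'): step: R->4, L=2; D->plug->D->R->H->L->D->refl->B->L'->A->R'->G->plug->E
Char 7 ('A'): step: R->5, L=2; A->plug->A->R->E->L->H->refl->F->L'->G->R'->C->plug->C
Char 8 ('B'): step: R->6, L=2; B->plug->B->R->F->L->C->refl->G->L'->C->R'->G->plug->E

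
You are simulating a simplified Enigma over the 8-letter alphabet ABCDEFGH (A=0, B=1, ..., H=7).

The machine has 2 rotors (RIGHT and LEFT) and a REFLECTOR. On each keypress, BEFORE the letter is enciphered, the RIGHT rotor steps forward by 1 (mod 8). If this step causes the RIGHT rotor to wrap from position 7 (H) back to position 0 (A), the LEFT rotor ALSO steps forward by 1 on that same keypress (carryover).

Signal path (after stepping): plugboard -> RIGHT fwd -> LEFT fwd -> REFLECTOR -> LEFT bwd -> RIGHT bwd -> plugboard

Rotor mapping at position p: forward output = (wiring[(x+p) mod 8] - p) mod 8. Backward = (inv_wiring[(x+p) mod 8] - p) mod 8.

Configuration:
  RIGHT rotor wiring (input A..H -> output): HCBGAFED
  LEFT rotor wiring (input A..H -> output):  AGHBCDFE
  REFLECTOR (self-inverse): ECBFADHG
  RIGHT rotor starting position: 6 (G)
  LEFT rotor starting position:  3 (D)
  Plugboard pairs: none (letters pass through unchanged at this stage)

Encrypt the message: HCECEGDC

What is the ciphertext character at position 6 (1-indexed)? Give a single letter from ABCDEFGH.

Char 1 ('H'): step: R->7, L=3; H->plug->H->R->F->L->F->refl->D->L'->G->R'->G->plug->G
Char 2 ('C'): step: R->0, L->4 (L advanced); C->plug->C->R->B->L->H->refl->G->L'->A->R'->E->plug->E
Char 3 ('E'): step: R->1, L=4; E->plug->E->R->E->L->E->refl->A->L'->D->R'->F->plug->F
Char 4 ('C'): step: R->2, L=4; C->plug->C->R->G->L->D->refl->F->L'->H->R'->A->plug->A
Char 5 ('E'): step: R->3, L=4; E->plug->E->R->A->L->G->refl->H->L'->B->R'->D->plug->D
Char 6 ('G'): step: R->4, L=4; G->plug->G->R->F->L->C->refl->B->L'->C->R'->H->plug->H

H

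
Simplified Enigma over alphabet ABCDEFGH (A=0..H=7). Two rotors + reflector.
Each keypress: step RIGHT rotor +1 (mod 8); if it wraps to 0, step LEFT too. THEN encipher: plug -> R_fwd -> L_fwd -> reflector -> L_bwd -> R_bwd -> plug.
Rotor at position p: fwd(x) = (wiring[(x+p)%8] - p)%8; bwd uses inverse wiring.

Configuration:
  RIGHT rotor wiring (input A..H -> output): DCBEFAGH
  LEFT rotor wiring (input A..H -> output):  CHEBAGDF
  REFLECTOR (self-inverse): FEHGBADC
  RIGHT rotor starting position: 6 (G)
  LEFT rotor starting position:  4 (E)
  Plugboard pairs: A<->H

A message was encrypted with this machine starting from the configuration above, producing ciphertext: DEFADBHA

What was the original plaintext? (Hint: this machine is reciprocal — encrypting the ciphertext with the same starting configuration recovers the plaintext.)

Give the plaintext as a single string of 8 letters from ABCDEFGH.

Char 1 ('D'): step: R->7, L=4; D->plug->D->R->C->L->H->refl->C->L'->B->R'->G->plug->G
Char 2 ('E'): step: R->0, L->5 (L advanced); E->plug->E->R->F->L->H->refl->C->L'->E->R'->D->plug->D
Char 3 ('F'): step: R->1, L=5; F->plug->F->R->F->L->H->refl->C->L'->E->R'->D->plug->D
Char 4 ('A'): step: R->2, L=5; A->plug->H->R->A->L->B->refl->E->L'->G->R'->D->plug->D
Char 5 ('D'): step: R->3, L=5; D->plug->D->R->D->L->F->refl->A->L'->C->R'->B->plug->B
Char 6 ('B'): step: R->4, L=5; B->plug->B->R->E->L->C->refl->H->L'->F->R'->G->plug->G
Char 7 ('H'): step: R->5, L=5; H->plug->A->R->D->L->F->refl->A->L'->C->R'->C->plug->C
Char 8 ('A'): step: R->6, L=5; A->plug->H->R->C->L->A->refl->F->L'->D->R'->E->plug->E

Answer: GDDDBGCE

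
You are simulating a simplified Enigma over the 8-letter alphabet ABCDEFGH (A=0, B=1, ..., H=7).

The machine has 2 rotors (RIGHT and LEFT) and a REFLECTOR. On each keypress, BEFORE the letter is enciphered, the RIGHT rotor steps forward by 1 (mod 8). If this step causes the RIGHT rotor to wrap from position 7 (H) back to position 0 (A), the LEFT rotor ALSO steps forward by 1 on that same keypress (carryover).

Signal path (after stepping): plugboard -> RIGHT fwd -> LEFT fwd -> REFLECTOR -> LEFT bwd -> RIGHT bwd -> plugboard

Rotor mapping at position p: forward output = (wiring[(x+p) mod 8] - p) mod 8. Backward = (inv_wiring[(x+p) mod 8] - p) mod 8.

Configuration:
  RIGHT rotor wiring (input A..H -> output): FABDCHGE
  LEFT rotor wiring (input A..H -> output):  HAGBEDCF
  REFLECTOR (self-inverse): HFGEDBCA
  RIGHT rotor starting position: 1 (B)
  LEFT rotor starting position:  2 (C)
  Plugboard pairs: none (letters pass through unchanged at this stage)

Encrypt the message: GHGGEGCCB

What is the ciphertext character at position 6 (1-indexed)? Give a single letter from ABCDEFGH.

Char 1 ('G'): step: R->2, L=2; G->plug->G->R->D->L->B->refl->F->L'->G->R'->H->plug->H
Char 2 ('H'): step: R->3, L=2; H->plug->H->R->G->L->F->refl->B->L'->D->R'->D->plug->D
Char 3 ('G'): step: R->4, L=2; G->plug->G->R->F->L->D->refl->E->L'->A->R'->D->plug->D
Char 4 ('G'): step: R->5, L=2; G->plug->G->R->G->L->F->refl->B->L'->D->R'->E->plug->E
Char 5 ('E'): step: R->6, L=2; E->plug->E->R->D->L->B->refl->F->L'->G->R'->B->plug->B
Char 6 ('G'): step: R->7, L=2; G->plug->G->R->A->L->E->refl->D->L'->F->R'->A->plug->A

A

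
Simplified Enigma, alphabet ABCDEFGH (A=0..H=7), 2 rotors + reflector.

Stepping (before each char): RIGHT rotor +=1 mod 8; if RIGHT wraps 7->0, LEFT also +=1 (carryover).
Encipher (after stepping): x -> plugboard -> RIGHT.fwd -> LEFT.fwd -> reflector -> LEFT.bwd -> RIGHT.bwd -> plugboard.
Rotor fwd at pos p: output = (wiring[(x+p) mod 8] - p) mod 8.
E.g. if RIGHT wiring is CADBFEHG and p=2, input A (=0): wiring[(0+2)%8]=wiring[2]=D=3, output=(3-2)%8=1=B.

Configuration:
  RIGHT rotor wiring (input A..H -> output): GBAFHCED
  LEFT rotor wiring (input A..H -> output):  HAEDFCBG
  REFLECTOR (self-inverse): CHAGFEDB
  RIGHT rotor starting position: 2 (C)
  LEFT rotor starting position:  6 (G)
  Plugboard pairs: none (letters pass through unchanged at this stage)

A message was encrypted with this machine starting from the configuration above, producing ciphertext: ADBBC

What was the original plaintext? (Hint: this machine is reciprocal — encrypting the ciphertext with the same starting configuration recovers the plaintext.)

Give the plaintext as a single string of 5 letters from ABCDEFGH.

Answer: GFAFE

Derivation:
Char 1 ('A'): step: R->3, L=6; A->plug->A->R->C->L->B->refl->H->L'->G->R'->G->plug->G
Char 2 ('D'): step: R->4, L=6; D->plug->D->R->H->L->E->refl->F->L'->F->R'->F->plug->F
Char 3 ('B'): step: R->5, L=6; B->plug->B->R->H->L->E->refl->F->L'->F->R'->A->plug->A
Char 4 ('B'): step: R->6, L=6; B->plug->B->R->F->L->F->refl->E->L'->H->R'->F->plug->F
Char 5 ('C'): step: R->7, L=6; C->plug->C->R->C->L->B->refl->H->L'->G->R'->E->plug->E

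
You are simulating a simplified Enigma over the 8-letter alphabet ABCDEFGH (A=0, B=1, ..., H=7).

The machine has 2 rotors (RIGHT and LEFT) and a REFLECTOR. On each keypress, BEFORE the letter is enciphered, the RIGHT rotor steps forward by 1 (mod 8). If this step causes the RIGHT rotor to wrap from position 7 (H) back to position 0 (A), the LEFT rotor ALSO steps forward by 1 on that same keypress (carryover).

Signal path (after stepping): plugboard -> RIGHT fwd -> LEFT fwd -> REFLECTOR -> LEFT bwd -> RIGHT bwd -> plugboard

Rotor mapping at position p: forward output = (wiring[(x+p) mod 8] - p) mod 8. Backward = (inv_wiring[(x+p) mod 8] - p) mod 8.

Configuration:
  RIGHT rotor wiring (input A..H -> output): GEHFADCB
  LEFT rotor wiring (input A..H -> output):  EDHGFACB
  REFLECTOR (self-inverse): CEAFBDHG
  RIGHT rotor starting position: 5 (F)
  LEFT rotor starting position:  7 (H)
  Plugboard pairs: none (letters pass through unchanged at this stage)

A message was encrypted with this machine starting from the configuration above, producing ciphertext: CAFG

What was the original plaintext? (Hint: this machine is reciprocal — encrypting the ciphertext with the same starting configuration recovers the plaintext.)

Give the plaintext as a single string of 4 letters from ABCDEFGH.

Answer: BEGD

Derivation:
Char 1 ('C'): step: R->6, L=7; C->plug->C->R->A->L->C->refl->A->L'->D->R'->B->plug->B
Char 2 ('A'): step: R->7, L=7; A->plug->A->R->C->L->E->refl->B->L'->G->R'->E->plug->E
Char 3 ('F'): step: R->0, L->0 (L advanced); F->plug->F->R->D->L->G->refl->H->L'->C->R'->G->plug->G
Char 4 ('G'): step: R->1, L=0; G->plug->G->R->A->L->E->refl->B->L'->H->R'->D->plug->D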